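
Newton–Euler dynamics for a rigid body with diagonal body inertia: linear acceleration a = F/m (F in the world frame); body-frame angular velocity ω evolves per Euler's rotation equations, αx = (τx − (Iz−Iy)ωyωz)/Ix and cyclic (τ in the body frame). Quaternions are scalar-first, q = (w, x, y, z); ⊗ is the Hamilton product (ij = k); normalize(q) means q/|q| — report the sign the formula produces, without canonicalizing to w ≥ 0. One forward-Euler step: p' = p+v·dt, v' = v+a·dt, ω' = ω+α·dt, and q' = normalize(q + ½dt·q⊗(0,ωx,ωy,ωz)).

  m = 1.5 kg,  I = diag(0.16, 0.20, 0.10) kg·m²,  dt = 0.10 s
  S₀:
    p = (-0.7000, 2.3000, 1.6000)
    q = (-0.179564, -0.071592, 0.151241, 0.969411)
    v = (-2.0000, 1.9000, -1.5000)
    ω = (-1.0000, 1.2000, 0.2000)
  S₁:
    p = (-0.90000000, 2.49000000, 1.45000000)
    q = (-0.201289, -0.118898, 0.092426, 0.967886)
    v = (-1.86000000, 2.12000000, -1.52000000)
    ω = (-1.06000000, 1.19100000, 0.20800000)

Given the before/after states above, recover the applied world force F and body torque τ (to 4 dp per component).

velocity change Δv = (0.14000000, 0.22000000, -0.02000000)
m·(v₁−v₀)/dt = (2.1000, 3.3000, -0.3000)
ω₁ − ω₀ = (-0.06000000, -0.00900000, 0.00800000)
I·α + gyro = (-0.1200, -0.0300, -0.0400)

F = (2.1000, 3.3000, -0.3000)
τ = (-0.1200, -0.0300, -0.0400)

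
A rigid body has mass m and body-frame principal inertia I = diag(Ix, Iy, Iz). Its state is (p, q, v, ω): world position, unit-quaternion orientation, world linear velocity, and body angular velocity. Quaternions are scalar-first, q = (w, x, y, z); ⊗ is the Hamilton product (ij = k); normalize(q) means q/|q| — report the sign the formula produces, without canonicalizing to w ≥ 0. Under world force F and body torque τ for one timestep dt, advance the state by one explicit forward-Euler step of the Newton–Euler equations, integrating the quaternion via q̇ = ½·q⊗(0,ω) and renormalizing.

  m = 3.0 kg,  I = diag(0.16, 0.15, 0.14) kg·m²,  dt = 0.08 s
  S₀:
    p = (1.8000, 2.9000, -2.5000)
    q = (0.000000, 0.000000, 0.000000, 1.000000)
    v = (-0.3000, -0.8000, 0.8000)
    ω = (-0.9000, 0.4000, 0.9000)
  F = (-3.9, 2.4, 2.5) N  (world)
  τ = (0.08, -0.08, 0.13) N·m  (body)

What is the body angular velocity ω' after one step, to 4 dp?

α = I⁻¹(τ − ω×Iω) = (0.5225, -0.4253, 0.9029)
new body rate ω' = (-0.8582, 0.3660, 0.9722)

ω' = (-0.8582, 0.3660, 0.9722)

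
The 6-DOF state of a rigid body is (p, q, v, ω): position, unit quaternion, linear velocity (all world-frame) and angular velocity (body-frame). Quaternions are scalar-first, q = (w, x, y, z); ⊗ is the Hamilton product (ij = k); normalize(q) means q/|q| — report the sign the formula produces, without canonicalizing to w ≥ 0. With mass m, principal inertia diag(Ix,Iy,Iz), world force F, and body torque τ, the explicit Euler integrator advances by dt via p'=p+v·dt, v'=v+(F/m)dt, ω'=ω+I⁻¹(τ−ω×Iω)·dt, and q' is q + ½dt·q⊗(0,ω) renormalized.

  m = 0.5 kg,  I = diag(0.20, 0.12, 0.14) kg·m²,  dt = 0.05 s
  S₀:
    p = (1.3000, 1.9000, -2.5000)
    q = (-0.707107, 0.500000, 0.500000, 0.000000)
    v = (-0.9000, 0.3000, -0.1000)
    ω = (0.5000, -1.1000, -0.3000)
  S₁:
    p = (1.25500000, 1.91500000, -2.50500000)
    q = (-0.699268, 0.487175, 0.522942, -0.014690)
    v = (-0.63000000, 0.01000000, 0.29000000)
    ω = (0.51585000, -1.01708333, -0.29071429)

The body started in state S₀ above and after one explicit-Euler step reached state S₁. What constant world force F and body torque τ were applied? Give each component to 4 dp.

F = (2.7000, -2.9000, 3.9000)
τ = (0.0700, 0.1900, 0.0700)

rate change Δω = (0.01585000, 0.08291667, 0.00928571)
precession coupling = (0.0066, -0.0090, 0.0440)
τ = I·(Δω/dt) + ω₀×(Iω₀) = (0.0700, 0.1900, 0.0700)
velocity change Δv = (0.27000000, -0.29000000, 0.39000000)
m·(v₁−v₀)/dt = (2.7000, -2.9000, 3.9000)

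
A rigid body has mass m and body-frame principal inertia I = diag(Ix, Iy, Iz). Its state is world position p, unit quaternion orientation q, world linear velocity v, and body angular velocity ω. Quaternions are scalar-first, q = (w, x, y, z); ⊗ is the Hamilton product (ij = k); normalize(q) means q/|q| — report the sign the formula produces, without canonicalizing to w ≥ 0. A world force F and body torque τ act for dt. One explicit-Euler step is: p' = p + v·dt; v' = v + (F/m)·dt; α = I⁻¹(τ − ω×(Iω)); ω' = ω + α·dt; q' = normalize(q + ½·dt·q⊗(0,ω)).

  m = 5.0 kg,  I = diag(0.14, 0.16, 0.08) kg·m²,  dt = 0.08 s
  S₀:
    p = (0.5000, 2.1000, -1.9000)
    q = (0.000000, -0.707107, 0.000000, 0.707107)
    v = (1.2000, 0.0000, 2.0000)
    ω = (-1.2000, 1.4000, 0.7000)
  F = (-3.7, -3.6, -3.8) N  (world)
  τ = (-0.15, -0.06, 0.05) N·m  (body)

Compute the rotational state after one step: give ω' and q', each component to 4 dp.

ω' = (-1.2409, 1.3952, 0.7836)
q' = (-0.0536, -0.7444, -0.0141, 0.6654)

α = I⁻¹(τ − ω×Iω) = (-0.5114, -0.0600, 1.0450)
ω + α·dt = (-1.2409, 1.3952, 0.7836)
Hamilton product q⊗(0,ω) = (-1.3435033, -0.9899498, -0.3535535, -0.9899498)
updated quaternion q' = (-0.0536, -0.7444, -0.0141, 0.6654)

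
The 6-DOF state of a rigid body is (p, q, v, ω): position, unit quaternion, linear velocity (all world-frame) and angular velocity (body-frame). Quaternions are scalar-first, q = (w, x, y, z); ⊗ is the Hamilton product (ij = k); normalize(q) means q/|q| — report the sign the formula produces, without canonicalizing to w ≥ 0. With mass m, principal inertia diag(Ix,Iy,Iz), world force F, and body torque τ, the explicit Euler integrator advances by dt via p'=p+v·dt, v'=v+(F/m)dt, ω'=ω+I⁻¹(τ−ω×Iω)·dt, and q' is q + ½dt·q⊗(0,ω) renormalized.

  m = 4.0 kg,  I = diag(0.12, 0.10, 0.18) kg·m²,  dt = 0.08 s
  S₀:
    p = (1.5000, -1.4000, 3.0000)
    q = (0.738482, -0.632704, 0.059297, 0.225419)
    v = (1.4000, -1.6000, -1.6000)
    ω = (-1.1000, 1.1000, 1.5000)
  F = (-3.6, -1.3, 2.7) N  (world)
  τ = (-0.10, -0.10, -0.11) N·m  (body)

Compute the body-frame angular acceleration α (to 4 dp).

ω×(Iω) gyroscopic = (0.1320, 0.0990, 0.0242)
α = I⁻¹(τ − ω×Iω) = (-1.9333, -1.9900, -0.7456)

α = (-1.9333, -1.9900, -0.7456)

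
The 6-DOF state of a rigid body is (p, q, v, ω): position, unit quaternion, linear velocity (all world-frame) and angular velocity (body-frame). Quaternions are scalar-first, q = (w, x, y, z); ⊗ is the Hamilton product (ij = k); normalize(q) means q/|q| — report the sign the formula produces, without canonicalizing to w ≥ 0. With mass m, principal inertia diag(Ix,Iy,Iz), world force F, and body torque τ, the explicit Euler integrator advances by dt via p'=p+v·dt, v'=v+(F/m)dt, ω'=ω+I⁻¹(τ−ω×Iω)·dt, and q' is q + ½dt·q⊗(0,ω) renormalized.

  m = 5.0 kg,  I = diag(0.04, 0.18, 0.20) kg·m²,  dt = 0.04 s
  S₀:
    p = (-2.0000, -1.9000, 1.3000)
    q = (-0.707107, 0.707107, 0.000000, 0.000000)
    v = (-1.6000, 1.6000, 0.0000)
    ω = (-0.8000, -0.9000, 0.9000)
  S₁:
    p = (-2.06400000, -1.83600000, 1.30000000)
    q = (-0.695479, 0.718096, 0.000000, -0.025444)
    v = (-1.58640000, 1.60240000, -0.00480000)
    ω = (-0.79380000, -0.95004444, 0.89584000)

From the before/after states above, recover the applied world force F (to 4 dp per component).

F = (1.7000, 0.3000, -0.6000)

velocity change Δv = (0.01360000, 0.00240000, -0.00480000)
applied force F = (1.7000, 0.3000, -0.6000)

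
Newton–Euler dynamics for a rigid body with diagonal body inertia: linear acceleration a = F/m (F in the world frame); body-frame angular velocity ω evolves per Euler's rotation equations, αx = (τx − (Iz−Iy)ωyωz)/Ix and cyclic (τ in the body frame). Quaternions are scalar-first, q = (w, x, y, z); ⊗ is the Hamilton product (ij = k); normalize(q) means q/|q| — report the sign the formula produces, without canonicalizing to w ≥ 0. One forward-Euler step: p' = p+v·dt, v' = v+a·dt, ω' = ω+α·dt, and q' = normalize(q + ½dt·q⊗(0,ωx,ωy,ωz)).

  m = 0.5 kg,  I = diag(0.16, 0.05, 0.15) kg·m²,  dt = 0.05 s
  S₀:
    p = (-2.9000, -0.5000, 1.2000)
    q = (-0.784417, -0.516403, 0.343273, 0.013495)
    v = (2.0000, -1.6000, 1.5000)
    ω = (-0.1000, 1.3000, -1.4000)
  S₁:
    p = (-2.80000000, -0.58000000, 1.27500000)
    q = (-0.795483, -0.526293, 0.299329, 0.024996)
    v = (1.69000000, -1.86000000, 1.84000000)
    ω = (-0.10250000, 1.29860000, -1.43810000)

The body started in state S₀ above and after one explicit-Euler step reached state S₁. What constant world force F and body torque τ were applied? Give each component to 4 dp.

Δv = v₁−v₀ = (-0.31000000, -0.26000000, 0.34000000)
F = m·Δv/dt = (-3.1000, -2.6000, 3.4000)
ω₁ − ω₀ = (-0.00250000, -0.00140000, -0.03810000)
precession coupling = (-0.1820, 0.0014, 0.0143)
applied torque τ = (-0.1900, 0.0000, -0.1000)

F = (-3.1000, -2.6000, 3.4000)
τ = (-0.1900, 0.0000, -0.1000)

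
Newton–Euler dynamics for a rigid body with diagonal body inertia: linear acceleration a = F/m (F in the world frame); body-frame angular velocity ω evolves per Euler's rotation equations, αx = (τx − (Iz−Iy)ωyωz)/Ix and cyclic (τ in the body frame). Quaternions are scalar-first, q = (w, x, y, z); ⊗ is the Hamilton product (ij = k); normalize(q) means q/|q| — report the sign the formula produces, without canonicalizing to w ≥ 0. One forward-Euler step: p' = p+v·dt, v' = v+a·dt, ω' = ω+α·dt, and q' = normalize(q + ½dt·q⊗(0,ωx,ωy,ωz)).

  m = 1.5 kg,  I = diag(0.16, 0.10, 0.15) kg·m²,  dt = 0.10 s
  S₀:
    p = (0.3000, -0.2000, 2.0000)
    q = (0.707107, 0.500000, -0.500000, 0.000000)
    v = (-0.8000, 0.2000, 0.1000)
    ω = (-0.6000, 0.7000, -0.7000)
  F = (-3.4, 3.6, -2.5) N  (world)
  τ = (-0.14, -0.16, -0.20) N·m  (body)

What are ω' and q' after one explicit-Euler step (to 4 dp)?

ω' = (-0.6722, 0.5358, -0.8501)
q' = (0.7384, 0.4955, -0.4570, -0.0222)

gyro term ω×Iω = (-0.0245, 0.0042, 0.0252)
(τ − ω×Iω)/I = (-0.7219, -1.6420, -1.5013)
new body rate ω' = (-0.6722, 0.5358, -0.8501)
2q̇ = q⊗(0,ω) = (0.6500000, -0.0742642, 0.8449749, -0.4449749)
q' = normalize(q + ½dt·q⊗(0,ω)) = (0.7384, 0.4955, -0.4570, -0.0222)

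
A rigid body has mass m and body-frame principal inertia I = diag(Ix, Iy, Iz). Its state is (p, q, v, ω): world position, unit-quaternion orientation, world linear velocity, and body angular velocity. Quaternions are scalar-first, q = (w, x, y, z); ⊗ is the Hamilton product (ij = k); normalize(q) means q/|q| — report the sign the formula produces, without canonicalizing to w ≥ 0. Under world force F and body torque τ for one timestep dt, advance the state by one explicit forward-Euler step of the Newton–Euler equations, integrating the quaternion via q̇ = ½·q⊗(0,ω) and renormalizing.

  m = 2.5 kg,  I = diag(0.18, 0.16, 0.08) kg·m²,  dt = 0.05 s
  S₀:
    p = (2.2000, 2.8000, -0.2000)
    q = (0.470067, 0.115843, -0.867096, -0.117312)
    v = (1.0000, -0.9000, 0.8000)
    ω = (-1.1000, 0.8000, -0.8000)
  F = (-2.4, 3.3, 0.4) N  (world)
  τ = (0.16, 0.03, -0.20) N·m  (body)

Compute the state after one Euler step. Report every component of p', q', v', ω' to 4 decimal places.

p' = (2.2500, 2.7550, -0.1600)
q' = (0.4879, 0.1225, -0.8515, -0.1481)
v' = (0.9520, -0.8340, 0.8080)
ω' = (-1.0698, 0.7819, -0.9360)

angular accel α = (0.6044, -0.3625, -2.7200)
ω + α·dt = (-1.0698, 0.7819, -0.9360)
Hamilton product q⊗(0,ω) = (0.7272545, 0.2704527, 0.5977712, -1.2371848)
updated quaternion q' = (0.4879, 0.1225, -0.8515, -0.1481)
a = F/m = (-0.9600, 1.3200, 0.1600)
p' = p + v·dt = (2.2500, 2.7550, -0.1600)
v' = v + a·dt = (0.9520, -0.8340, 0.8080)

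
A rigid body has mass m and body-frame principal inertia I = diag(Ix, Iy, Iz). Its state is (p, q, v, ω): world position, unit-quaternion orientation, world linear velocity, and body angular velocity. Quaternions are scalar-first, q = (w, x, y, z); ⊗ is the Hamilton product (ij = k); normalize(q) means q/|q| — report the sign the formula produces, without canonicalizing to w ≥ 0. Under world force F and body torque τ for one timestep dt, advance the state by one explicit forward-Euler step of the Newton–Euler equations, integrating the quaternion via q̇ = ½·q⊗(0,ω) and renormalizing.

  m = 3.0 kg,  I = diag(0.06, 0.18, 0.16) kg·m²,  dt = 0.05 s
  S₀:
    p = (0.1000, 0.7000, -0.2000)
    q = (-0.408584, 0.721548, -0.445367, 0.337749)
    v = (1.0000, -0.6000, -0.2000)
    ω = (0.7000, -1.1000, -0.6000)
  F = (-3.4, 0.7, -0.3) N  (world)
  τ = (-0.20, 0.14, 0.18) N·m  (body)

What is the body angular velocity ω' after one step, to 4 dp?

precession coupling ω×(Iω) = (-0.0132, 0.0420, -0.0924)
angular accel α = (-3.1133, 0.5444, 1.7025)
ω + α·dt = (0.5443, -1.0728, -0.5149)

ω' = (0.5443, -1.0728, -0.5149)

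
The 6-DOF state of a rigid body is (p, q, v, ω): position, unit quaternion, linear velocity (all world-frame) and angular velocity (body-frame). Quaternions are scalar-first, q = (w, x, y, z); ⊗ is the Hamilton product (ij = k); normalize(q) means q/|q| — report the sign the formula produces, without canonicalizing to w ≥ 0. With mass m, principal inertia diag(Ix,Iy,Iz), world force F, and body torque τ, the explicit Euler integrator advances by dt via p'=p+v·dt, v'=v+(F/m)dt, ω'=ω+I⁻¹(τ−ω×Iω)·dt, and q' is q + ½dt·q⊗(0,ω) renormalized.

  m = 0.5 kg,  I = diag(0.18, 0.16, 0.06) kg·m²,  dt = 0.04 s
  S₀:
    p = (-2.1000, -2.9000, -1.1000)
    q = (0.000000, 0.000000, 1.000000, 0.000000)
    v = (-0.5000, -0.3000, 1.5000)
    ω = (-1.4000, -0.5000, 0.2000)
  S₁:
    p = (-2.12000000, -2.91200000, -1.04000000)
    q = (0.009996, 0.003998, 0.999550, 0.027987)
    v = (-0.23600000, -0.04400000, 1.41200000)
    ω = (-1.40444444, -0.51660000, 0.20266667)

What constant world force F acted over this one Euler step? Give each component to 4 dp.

velocity change Δv = (0.26400000, 0.25600000, -0.08800000)
F = m·Δv/dt = (3.3000, 3.2000, -1.1000)

F = (3.3000, 3.2000, -1.1000)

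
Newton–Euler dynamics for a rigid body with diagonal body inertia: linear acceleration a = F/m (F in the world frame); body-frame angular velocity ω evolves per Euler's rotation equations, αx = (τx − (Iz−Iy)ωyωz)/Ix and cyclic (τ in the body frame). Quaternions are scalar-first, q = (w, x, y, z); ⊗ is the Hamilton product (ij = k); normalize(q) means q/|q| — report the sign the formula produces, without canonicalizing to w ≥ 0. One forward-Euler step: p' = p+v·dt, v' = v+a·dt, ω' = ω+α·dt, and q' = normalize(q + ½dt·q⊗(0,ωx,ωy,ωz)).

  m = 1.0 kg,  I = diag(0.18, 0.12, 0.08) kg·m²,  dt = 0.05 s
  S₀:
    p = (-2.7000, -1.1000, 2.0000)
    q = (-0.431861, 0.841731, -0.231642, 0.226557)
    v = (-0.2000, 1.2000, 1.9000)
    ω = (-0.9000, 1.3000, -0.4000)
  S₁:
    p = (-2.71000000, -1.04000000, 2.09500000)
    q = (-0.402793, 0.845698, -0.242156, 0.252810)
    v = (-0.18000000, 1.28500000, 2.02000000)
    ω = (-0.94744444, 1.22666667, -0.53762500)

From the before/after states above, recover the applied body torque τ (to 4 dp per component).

ω₁ − ω₀ = (-0.04744444, -0.07333333, -0.13762500)
gyro term ω₀×Iω₀ = (0.0208, 0.0360, 0.0702)
I·α + gyro = (-0.1500, -0.1400, -0.1500)

τ = (-0.1500, -0.1400, -0.1500)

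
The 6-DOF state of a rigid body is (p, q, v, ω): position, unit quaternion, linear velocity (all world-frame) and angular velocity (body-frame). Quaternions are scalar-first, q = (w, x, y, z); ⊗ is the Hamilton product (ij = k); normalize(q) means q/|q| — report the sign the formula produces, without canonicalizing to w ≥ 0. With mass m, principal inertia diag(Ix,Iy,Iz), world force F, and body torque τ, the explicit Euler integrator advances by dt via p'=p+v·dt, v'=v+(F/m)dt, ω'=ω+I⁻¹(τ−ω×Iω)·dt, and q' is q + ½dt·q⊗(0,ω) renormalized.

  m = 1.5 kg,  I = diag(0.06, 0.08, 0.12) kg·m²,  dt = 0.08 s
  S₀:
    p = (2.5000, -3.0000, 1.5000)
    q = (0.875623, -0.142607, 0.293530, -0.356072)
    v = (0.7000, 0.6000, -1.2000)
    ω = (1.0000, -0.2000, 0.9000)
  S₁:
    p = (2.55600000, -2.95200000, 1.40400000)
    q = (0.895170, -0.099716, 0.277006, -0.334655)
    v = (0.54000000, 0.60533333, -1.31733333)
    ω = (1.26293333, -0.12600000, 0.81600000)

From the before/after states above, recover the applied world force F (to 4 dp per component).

Δv = v₁−v₀ = (-0.16000000, 0.00533333, -0.11733333)
applied force F = (-3.0000, 0.1000, -2.2000)

F = (-3.0000, 0.1000, -2.2000)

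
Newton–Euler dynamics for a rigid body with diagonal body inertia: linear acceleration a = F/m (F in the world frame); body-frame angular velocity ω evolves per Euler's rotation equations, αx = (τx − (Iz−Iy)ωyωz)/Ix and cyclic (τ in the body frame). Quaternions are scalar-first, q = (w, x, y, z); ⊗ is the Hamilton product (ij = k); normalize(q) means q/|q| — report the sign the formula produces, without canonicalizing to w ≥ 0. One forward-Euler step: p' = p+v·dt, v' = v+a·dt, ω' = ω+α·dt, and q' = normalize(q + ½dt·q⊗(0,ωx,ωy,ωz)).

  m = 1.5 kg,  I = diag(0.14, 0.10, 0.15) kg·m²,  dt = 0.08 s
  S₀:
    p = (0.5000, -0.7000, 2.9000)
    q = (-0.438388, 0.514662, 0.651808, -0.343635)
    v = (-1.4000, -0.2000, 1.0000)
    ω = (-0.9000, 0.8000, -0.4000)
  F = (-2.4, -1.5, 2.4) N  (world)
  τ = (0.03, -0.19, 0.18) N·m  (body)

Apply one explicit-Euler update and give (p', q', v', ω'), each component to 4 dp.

p' = (0.3880, -0.7160, 2.9800)
q' = (-0.4456, 0.5303, 0.6575, -0.2963)
v' = (-1.5280, -0.2800, 1.1280)
ω' = (-0.8737, 0.6509, -0.3194)

a = (-1.6000, -1.0000, 1.6000)
p + v·dt = (0.3880, -0.7160, 2.9800)
v + (F/m)dt = (-1.5280, -0.2800, 1.1280)
ω×(Iω) gyroscopic = (-0.0160, -0.0036, 0.0288)
(τ − ω×Iω)/I = (0.3286, -1.8640, 1.0080)
new body rate ω' = (-0.8737, 0.6509, -0.3194)
2q̇ = q⊗(0,ω) = (-0.1957046, 0.4087340, 0.1644259, 1.1737120)
q' = normalize(q + ½dt·q⊗(0,ω)) = (-0.4456, 0.5303, 0.6575, -0.2963)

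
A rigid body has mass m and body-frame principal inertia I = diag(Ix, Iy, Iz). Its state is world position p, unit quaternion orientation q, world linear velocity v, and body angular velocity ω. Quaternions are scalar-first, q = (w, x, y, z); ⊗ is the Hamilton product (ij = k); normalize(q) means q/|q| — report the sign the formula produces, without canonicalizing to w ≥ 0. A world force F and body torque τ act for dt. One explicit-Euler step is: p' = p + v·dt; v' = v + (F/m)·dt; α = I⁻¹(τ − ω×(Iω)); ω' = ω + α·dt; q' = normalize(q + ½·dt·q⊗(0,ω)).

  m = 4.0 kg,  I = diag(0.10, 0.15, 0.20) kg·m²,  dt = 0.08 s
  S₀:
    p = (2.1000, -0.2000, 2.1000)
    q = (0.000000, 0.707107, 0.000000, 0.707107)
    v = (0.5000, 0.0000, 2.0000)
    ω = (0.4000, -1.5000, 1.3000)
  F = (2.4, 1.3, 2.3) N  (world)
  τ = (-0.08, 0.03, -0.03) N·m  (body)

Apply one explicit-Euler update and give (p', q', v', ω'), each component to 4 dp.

α = I⁻¹(τ − ω×Iω) = (0.1750, 0.5467, 0.0000)
new body rate ω' = (0.4140, -1.4563, 1.3000)
Hamilton product q⊗(0,ω) = (-1.2020819, 1.0606605, -0.6363963, -1.0606605)
updated quaternion q' = (-0.0479, 0.7471, -0.0254, 0.6625)
new position p' = (2.1400, -0.2000, 2.2600)
v' = v + a·dt = (0.5480, 0.0260, 2.0460)

p' = (2.1400, -0.2000, 2.2600)
q' = (-0.0479, 0.7471, -0.0254, 0.6625)
v' = (0.5480, 0.0260, 2.0460)
ω' = (0.4140, -1.4563, 1.3000)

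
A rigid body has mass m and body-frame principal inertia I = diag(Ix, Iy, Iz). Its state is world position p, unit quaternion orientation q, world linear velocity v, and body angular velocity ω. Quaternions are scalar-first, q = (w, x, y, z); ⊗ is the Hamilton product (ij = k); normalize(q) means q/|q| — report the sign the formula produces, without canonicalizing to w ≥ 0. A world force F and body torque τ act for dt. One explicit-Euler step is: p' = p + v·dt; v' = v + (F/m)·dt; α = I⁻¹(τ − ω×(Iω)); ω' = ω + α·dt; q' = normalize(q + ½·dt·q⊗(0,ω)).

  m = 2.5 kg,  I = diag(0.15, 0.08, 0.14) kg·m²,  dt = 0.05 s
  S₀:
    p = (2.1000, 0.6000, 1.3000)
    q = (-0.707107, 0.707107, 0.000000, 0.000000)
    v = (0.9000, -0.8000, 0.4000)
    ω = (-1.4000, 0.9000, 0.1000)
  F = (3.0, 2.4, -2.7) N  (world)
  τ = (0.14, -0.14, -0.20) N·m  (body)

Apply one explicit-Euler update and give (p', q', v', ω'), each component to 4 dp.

p' = (2.1450, 0.5600, 1.3200)
q' = (-0.6818, 0.7312, -0.0177, 0.0141)
v' = (0.9600, -0.7520, 0.3460)
ω' = (-1.3551, 0.8134, -0.0029)

a = F/m = (1.2000, 0.9600, -1.0800)
new position p' = (2.1450, 0.5600, 1.3200)
v' = v + a·dt = (0.9600, -0.7520, 0.3460)
ω×(Iω) gyroscopic = (0.0054, -0.0014, 0.0882)
(τ − ω×Iω)/I = (0.8973, -1.7325, -2.0586)
new body rate ω' = (-1.3551, 0.8134, -0.0029)
2q̇ = q⊗(0,ω) = (0.9899498, 0.9899498, -0.7071070, 0.5656856)
q + ½dt·q⊗(0,ω), renormalized = (-0.6818, 0.7312, -0.0177, 0.0141)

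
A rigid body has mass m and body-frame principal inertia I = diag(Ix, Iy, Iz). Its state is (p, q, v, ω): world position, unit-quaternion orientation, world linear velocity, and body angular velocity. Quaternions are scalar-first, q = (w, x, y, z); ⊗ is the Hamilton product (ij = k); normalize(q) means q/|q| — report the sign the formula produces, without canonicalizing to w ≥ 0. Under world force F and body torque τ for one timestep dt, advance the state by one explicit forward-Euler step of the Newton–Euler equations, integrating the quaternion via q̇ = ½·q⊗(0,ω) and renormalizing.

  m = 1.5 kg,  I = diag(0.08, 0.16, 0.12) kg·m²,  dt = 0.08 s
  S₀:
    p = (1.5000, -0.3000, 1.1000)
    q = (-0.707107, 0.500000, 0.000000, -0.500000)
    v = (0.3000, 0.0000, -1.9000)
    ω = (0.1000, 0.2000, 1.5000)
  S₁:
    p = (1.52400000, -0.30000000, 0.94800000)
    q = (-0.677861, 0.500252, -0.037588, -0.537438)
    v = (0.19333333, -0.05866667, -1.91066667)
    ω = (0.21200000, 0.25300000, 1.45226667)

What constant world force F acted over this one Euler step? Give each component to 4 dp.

F = (-2.0000, -1.1000, -0.2000)

Δv = v₁−v₀ = (-0.10666667, -0.05866667, -0.01066667)
applied force F = (-2.0000, -1.1000, -0.2000)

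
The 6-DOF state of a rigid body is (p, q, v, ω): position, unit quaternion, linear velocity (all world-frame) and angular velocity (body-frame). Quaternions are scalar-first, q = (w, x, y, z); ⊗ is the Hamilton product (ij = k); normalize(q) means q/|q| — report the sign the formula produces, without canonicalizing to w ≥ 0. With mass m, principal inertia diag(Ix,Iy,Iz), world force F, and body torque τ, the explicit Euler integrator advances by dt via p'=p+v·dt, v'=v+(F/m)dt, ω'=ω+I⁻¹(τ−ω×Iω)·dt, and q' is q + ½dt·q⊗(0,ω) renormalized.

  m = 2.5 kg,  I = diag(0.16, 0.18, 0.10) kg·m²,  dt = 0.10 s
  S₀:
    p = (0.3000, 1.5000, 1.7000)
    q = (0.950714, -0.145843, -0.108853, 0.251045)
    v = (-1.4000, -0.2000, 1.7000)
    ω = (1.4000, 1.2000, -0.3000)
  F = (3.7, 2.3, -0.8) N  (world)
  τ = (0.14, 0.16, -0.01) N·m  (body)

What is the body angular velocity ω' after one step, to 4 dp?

ω×(Iω) gyroscopic = (0.0288, -0.0252, 0.0336)
(τ − ω×Iω)/I = (0.6950, 1.0289, -0.4360)
ω + α·dt = (1.4695, 1.3029, -0.3436)

ω' = (1.4695, 1.3029, -0.3436)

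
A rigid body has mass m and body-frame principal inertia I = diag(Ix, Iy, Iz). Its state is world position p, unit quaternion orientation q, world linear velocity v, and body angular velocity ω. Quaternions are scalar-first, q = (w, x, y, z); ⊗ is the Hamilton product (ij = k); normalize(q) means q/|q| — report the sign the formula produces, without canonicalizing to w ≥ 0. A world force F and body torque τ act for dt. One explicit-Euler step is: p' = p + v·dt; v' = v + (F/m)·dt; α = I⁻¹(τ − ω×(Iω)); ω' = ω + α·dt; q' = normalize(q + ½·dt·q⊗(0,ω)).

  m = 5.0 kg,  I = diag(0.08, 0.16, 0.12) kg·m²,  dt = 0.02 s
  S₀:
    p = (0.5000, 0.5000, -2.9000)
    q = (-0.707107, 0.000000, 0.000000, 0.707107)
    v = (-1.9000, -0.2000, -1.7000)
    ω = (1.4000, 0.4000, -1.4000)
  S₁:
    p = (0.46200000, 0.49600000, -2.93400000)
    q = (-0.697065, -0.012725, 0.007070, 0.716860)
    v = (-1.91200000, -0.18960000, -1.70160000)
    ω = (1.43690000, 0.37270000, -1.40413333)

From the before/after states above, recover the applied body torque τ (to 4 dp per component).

Δω = ω₁−ω₀ = (0.03690000, -0.02730000, -0.00413333)
I·α + gyro = (0.1700, -0.1400, 0.0200)

τ = (0.1700, -0.1400, 0.0200)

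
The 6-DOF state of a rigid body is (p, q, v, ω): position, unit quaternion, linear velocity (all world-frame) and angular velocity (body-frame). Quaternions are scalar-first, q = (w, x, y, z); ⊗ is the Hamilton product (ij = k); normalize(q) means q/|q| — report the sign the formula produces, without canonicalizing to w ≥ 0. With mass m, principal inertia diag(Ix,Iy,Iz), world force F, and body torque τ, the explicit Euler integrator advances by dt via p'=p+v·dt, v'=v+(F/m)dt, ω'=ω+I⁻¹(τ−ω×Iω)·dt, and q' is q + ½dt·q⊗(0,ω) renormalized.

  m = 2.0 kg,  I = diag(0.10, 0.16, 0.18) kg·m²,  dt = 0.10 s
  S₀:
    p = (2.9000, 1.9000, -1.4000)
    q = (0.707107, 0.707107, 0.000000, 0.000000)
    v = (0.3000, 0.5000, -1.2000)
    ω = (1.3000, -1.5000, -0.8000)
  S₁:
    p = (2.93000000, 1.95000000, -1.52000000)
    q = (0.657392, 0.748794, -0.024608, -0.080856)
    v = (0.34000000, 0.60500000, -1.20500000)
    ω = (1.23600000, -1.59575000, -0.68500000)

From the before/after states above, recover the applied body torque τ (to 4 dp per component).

rate change Δω = (-0.06400000, -0.09575000, 0.11500000)
ω₀×(Iω₀) = (0.0240, 0.0832, -0.1170)
τ = I·(Δω/dt) + ω₀×(Iω₀) = (-0.0400, -0.0700, 0.0900)

τ = (-0.0400, -0.0700, 0.0900)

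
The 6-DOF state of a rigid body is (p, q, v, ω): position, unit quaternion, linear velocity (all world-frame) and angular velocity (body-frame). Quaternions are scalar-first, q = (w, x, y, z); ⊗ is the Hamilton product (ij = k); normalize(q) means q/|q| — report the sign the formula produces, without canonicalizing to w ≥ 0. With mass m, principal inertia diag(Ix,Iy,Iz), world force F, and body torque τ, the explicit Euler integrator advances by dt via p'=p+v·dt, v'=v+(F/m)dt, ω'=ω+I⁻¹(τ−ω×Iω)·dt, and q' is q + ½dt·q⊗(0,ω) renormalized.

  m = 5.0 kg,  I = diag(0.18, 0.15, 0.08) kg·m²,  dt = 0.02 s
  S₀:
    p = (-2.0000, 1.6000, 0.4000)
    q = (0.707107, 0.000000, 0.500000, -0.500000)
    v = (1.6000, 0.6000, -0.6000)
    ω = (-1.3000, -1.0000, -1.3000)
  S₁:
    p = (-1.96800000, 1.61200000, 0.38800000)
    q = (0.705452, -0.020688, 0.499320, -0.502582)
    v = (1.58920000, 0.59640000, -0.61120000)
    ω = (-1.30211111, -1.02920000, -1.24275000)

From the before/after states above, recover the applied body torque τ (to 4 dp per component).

τ = (-0.1100, -0.0500, 0.1900)

rate change Δω = (-0.00211111, -0.02920000, 0.05725000)
applied torque τ = (-0.1100, -0.0500, 0.1900)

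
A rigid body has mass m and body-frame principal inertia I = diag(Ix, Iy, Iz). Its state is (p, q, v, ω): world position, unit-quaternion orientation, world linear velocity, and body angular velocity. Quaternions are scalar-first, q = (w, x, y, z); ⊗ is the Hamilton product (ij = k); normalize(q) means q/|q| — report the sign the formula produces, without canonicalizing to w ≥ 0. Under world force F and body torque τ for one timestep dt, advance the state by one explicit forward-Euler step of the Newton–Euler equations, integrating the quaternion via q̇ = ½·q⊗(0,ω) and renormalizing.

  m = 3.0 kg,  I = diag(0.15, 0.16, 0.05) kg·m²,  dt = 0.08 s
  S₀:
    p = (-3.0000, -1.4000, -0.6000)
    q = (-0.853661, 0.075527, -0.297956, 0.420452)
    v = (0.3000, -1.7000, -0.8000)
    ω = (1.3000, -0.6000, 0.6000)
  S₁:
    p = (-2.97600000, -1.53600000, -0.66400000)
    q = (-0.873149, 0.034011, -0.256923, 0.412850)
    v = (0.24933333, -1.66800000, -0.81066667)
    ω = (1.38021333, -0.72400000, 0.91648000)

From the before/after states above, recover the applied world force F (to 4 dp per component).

v₁ − v₀ = (-0.05066667, 0.03200000, -0.01066667)
applied force F = (-1.9000, 1.2000, -0.4000)

F = (-1.9000, 1.2000, -0.4000)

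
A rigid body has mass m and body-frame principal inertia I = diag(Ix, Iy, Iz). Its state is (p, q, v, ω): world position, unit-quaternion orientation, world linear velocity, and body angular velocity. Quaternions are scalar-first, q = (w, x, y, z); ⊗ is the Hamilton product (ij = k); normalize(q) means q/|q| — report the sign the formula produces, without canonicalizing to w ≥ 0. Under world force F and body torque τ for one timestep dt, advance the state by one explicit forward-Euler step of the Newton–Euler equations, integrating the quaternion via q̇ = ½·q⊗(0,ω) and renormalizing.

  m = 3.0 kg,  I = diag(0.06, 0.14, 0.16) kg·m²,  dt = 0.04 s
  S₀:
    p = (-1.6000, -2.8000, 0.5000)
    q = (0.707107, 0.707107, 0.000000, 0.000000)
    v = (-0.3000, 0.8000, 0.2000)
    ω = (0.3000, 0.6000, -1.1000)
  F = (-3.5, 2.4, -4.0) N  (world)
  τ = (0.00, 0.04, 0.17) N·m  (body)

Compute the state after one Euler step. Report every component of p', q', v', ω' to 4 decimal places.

linear accel F/m = (-1.1667, 0.8000, -1.3333)
p' = p + v·dt = (-1.6120, -2.7680, 0.5080)
v + (F/m)dt = (-0.3467, 0.8320, 0.1467)
gyro term ω×Iω = (-0.0132, 0.0330, 0.0144)
(τ − ω×Iω)/I = (0.2200, 0.0500, 0.9725)
ω' = ω + α·dt = (0.3088, 0.6020, -1.0611)
2q̇ = q⊗(0,ω) = (-0.2121321, 0.2121321, 1.2020819, -0.3535535)
updated quaternion q' = (0.7026, 0.7111, 0.0240, -0.0071)

p' = (-1.6120, -2.7680, 0.5080)
q' = (0.7026, 0.7111, 0.0240, -0.0071)
v' = (-0.3467, 0.8320, 0.1467)
ω' = (0.3088, 0.6020, -1.0611)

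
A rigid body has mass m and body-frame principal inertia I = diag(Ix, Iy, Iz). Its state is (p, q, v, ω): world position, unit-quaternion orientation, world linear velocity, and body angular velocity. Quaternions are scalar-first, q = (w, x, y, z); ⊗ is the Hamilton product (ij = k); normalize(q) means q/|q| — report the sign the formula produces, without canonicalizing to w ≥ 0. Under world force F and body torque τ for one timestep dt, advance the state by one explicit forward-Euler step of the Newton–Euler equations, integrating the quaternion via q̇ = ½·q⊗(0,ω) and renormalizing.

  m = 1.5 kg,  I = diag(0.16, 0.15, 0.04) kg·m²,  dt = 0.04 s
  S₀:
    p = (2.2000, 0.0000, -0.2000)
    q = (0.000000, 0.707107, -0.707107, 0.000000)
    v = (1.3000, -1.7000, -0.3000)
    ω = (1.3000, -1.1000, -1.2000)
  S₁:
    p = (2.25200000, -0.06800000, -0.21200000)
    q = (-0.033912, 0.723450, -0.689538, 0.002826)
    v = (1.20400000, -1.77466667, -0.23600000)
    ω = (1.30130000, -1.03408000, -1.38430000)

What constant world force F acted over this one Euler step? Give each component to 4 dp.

F = (-3.6000, -2.8000, 2.4000)

v₁ − v₀ = (-0.09600000, -0.07466667, 0.06400000)
applied force F = (-3.6000, -2.8000, 2.4000)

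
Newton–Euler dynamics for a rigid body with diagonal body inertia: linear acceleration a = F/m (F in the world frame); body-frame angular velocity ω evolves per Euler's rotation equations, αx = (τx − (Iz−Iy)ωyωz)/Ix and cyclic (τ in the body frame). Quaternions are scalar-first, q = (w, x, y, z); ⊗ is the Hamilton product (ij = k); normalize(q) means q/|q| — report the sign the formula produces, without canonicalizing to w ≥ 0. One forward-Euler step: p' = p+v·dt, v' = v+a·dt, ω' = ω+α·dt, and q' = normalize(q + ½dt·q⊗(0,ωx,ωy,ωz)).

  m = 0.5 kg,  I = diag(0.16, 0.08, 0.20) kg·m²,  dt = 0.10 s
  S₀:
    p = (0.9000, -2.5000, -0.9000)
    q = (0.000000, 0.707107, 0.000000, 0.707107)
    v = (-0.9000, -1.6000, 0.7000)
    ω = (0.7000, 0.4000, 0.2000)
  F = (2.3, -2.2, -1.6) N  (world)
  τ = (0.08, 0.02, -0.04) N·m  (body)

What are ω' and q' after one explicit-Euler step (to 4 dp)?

angular accel α = (0.4400, 0.3200, -0.0880)
ω' = ω + α·dt = (0.7440, 0.4320, 0.1912)
2q̇ = q⊗(0,ω) = (-0.6363963, -0.2828428, 0.3535535, 0.2828428)
updated quaternion q' = (-0.0318, 0.6924, 0.0177, 0.7206)

ω' = (0.7440, 0.4320, 0.1912)
q' = (-0.0318, 0.6924, 0.0177, 0.7206)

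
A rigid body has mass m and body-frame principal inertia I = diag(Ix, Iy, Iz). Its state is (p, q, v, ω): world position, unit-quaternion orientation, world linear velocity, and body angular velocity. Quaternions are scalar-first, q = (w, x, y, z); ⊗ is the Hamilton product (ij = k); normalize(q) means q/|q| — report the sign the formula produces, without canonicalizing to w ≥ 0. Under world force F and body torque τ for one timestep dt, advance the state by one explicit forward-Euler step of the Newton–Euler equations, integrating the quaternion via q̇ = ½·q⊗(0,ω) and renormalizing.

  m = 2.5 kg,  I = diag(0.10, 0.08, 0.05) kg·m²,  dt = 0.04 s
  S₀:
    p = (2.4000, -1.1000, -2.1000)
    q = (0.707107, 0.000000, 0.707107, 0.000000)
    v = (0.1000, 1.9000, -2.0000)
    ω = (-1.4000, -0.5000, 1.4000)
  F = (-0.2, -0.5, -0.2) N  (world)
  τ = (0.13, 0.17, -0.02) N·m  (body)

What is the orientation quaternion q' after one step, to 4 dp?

q' = (0.7136, 0.0000, 0.6995, 0.0396)

2q̇ = q⊗(0,ω) = (0.3535535, 0.0000000, -0.3535535, 1.9798996)
updated quaternion q' = (0.7136, 0.0000, 0.6995, 0.0396)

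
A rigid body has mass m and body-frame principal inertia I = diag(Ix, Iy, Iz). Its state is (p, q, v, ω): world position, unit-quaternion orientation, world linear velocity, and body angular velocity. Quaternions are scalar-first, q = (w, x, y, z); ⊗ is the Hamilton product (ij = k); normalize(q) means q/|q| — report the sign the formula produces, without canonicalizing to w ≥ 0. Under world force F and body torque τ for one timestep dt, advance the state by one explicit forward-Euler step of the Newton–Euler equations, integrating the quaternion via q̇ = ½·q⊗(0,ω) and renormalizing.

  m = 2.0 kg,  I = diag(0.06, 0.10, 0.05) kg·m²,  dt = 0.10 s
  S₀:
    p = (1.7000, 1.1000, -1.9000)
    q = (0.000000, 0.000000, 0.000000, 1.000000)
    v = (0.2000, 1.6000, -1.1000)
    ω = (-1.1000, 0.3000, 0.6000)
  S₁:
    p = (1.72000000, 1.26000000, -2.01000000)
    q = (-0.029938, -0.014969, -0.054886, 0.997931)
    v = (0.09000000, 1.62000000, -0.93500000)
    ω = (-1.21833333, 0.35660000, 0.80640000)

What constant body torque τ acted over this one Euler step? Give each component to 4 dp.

τ = (-0.0800, 0.0500, 0.0900)

Δω = ω₁−ω₀ = (-0.11833333, 0.05660000, 0.20640000)
gyro term ω₀×Iω₀ = (-0.0090, -0.0066, -0.0132)
τ = I·(Δω/dt) + ω₀×(Iω₀) = (-0.0800, 0.0500, 0.0900)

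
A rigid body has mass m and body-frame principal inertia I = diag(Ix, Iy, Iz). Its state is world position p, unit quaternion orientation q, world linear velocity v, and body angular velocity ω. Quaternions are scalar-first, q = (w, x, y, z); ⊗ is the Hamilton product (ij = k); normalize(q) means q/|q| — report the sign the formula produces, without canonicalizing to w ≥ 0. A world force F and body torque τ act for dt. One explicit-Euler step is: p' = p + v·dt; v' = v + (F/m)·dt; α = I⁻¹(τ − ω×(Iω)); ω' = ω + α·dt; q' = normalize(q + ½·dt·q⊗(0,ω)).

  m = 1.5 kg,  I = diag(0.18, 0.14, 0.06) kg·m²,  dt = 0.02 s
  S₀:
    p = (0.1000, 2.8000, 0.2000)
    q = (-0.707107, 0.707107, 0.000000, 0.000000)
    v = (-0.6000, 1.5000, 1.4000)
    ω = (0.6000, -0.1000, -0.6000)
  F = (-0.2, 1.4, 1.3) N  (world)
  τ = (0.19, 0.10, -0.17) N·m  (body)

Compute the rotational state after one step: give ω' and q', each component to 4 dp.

ω' = (0.6216, -0.0795, -0.6575)
q' = (-0.7113, 0.7028, 0.0049, 0.0035)

ω×(Iω) gyroscopic = (-0.0048, -0.0432, 0.0024)
α = I⁻¹(τ − ω×Iω) = (1.0822, 1.0229, -2.8733)
new body rate ω' = (0.6216, -0.0795, -0.6575)
q⊗(0,ω) = (-0.4242642, -0.4242642, 0.4949749, 0.3535535)
q' = normalize(q + ½dt·q⊗(0,ω)) = (-0.7113, 0.7028, 0.0049, 0.0035)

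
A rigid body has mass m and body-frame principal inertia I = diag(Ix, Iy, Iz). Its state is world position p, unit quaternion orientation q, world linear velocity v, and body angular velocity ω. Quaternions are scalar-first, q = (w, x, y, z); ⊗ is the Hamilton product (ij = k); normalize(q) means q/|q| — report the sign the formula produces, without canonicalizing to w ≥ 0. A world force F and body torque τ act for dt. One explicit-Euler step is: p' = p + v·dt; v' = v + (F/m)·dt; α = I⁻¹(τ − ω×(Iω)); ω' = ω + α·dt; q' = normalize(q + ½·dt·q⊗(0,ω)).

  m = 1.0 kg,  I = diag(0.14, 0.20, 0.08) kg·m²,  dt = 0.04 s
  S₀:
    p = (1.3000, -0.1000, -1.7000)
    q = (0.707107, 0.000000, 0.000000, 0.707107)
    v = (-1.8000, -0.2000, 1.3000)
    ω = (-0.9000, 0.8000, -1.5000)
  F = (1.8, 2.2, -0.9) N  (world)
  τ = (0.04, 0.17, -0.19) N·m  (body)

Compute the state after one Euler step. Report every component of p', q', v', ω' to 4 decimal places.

precession coupling ω×(Iω) = (0.1440, 0.0810, -0.0432)
α = I⁻¹(τ − ω×Iω) = (-0.7429, 0.4450, -1.8350)
new body rate ω' = (-0.9297, 0.8178, -1.5734)
q⊗(0,ω) = (1.0606605, -1.2020819, -0.0707107, -1.0606605)
updated quaternion q' = (0.7278, -0.0240, -0.0014, 0.6854)
p' = p + v·dt = (1.2280, -0.1080, -1.6480)
v' = v + a·dt = (-1.7280, -0.1120, 1.2640)

p' = (1.2280, -0.1080, -1.6480)
q' = (0.7278, -0.0240, -0.0014, 0.6854)
v' = (-1.7280, -0.1120, 1.2640)
ω' = (-0.9297, 0.8178, -1.5734)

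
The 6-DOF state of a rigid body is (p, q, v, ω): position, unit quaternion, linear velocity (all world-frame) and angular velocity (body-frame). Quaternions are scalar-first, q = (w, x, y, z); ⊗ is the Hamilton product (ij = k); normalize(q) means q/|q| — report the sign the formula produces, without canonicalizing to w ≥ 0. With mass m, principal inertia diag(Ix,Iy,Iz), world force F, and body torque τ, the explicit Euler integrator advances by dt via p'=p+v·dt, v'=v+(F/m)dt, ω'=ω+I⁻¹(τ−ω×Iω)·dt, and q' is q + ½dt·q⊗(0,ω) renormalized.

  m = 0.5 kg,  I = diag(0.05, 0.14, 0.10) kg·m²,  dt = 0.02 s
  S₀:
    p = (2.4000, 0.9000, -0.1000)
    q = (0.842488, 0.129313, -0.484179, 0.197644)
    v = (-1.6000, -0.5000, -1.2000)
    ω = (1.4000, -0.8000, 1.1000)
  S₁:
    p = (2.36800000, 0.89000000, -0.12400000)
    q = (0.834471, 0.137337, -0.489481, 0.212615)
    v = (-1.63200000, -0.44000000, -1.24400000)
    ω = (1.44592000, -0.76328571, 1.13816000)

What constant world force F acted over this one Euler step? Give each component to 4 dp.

Δv = v₁−v₀ = (-0.03200000, 0.06000000, -0.04400000)
m·(v₁−v₀)/dt = (-0.8000, 1.5000, -1.1000)

F = (-0.8000, 1.5000, -1.1000)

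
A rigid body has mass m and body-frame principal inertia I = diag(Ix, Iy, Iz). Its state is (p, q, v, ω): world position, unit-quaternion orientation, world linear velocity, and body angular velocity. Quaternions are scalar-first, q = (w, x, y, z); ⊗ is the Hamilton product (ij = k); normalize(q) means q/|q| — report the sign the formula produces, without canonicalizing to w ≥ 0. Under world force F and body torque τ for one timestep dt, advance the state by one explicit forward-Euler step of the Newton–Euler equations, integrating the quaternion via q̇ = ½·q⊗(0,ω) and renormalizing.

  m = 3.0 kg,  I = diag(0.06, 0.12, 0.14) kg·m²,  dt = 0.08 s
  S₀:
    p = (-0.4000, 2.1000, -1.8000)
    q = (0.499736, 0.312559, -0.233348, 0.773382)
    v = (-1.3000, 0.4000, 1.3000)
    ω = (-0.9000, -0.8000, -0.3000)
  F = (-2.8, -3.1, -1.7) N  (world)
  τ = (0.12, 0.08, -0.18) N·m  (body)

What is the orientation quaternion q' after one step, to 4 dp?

Hamilton product q⊗(0,ω) = (0.3266393, 0.2389476, -1.0020649, -0.6099812)
updated quaternion q' = (0.5122, 0.3217, -0.2731, 0.7481)

q' = (0.5122, 0.3217, -0.2731, 0.7481)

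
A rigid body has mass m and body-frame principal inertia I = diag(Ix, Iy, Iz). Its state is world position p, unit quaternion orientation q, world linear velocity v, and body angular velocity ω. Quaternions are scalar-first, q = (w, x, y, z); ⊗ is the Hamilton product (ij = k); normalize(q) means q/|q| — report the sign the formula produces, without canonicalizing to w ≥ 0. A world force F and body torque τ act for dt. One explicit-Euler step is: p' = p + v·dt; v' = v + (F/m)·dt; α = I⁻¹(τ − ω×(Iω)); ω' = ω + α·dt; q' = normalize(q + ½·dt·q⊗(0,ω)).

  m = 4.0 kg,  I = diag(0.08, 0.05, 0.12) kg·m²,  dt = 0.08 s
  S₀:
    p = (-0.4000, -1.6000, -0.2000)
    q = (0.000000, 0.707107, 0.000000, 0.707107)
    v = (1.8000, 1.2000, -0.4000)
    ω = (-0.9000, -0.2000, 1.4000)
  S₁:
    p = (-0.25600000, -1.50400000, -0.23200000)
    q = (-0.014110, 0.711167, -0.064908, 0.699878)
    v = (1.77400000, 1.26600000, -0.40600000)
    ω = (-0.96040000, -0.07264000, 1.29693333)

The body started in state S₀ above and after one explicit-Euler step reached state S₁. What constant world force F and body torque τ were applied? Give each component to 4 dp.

F = (-1.3000, 3.3000, -0.3000)
τ = (-0.0800, 0.1300, -0.1600)

Δω = ω₁−ω₀ = (-0.06040000, 0.12736000, -0.10306667)
ω₀×(Iω₀) = (-0.0196, 0.0504, -0.0054)
τ = I·(Δω/dt) + ω₀×(Iω₀) = (-0.0800, 0.1300, -0.1600)
v₁ − v₀ = (-0.02600000, 0.06600000, -0.00600000)
m·(v₁−v₀)/dt = (-1.3000, 3.3000, -0.3000)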